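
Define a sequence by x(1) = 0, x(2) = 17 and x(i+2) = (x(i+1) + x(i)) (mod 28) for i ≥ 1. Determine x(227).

Computing terms: x(1) = 0, x(2) = 17, x(3) = 17, x(4) = 6, x(5) = 23, x(6) = 1, x(7) = 24, x(8) = 25, x(9) = 21, x(10) = 18, x(11) = 11, x(12) = 1, x(13) = 12, x(14) = 13, x(15) = 25, x(16) = 10, x(17) = 7, x(18) = 17, x(19) = 24, x(20) = 13, x(21) = 9, x(22) = 22, x(23) = 3, x(24) = 25, x(25) = 0, x(26) = 25, x(27) = 25, x(28) = 22, x(29) = 19, x(30) = 13, x(31) = 4, x(32) = 17, x(33) = 21, x(34) = 10, x(35) = 3, x(36) = 13, x(37) = 16, x(38) = 1, x(39) = 17, x(40) = 18, x(41) = 7, x(42) = 25, x(43) = 4, x(44) = 1, x(45) = 5, x(46) = 6, x(47) = 11, x(48) = 17, x(49) = 0, x(50) = 17.
The sequence repeats with period 48.
(227 - 1) mod 48 = 34, so x(227) = x(35) = 3.

3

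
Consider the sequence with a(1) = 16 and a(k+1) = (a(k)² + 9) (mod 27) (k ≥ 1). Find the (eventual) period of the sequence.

Computing terms: a(1) = 16, a(2) = 22, a(3) = 7, a(4) = 4, a(5) = 25, a(6) = 13, a(7) = 16.
The sequence repeats with period 6.

6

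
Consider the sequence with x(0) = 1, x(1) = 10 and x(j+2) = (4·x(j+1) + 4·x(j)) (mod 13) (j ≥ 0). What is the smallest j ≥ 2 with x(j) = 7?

13

x(0) = 1,  x(1) = 10,  x(2) = 5,  x(3) = 8,  x(4) = 0,  x(5) = 6,  x(6) = 11,  x(7) = 3,  x(8) = 4,  x(9) = 2,  x(10) = 11,  x(11) = 0,  x(12) = 5,  x(13) = 7,  x(14) = 9,  x(15) = 12,  x(16) = 6,  x(17) = 7,  x(18) = 0,  x(19) = 2,  x(20) = 8,  x(21) = 1,  x(22) = 10.
Since (x(21), x(22)) = (x(0), x(1)) = (1, 10) (two consecutive terms determine the rest), the sequence is periodic with period 21.
The value 7 first appears (with j ≥ 2) at x(13).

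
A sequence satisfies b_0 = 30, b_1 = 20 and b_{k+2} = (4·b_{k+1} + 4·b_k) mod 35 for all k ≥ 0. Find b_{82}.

We have b_0 = 30, b_1 = 20, b_2 = 25, b_3 = 5, b_4 = 15, b_5 = 10, b_6 = 30, b_7 = 20.
Since (b_6, b_7) = (b_0, b_1) = (30, 20) (two consecutive terms determine the rest), the sequence is periodic with period 6.
So b_{82} = b_{0 + ((82-0) mod 6)} = b_4 = 15.

15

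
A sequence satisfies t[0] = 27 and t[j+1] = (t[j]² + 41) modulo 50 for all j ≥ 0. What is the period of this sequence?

We have t[0] = 27, t[1] = 20, t[2] = 41, t[3] = 22, t[4] = 25, t[5] = 16, t[6] = 47, t[7] = 0, t[8] = 41.
Since t[8] = t[2] = 41, the sequence is eventually periodic: after a pre-period of length 2 it cycles with period 6.

6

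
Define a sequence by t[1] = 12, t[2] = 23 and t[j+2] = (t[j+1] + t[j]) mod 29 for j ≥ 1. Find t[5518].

Computing terms: t[1] = 12; t[2] = 23; t[3] = 6; t[4] = 0; t[5] = 6; t[6] = 6; t[7] = 12; t[8] = 18; t[9] = 1; t[10] = 19; t[11] = 20; t[12] = 10; t[13] = 1; t[14] = 11; t[15] = 12; t[16] = 23.
The sequence repeats with period 14.
So t[5518] = t[1 + ((5518-1) mod 14)] = t[2] = 23.

23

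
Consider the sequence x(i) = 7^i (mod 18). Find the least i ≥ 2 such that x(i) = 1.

We have x(1) = 7, x(2) = 13, x(3) = 1, x(4) = 7.
Since x(4) = x(1) = 7, the sequence is periodic with period 3.
The value 1 first appears (with i ≥ 2) at x(3).

3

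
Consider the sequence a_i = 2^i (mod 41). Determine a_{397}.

36

We have a_1 = 2, a_2 = 4, a_3 = 8, a_4 = 16, a_5 = 32, a_6 = 23, a_7 = 5, a_8 = 10, a_9 = 20, a_{10} = 40, a_{11} = 39, a_{12} = 37, a_{13} = 33, a_{14} = 25, a_{15} = 9, a_{16} = 18, a_{17} = 36, a_{18} = 31, a_{19} = 21, a_{20} = 1, a_{21} = 2.
Since a_{21} = a_1 = 2, the sequence is periodic with period 20.
(397 - 1) mod 20 = 16, so a_{397} = a_{17} = 36.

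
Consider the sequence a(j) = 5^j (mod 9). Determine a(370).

4

We have a(1) = 5,  a(2) = 7,  a(3) = 8,  a(4) = 4,  a(5) = 2,  a(6) = 1,  a(7) = 5.
The sequence repeats with period 6.
So a(370) = a(1 + ((370-1) mod 6)) = a(4) = 4.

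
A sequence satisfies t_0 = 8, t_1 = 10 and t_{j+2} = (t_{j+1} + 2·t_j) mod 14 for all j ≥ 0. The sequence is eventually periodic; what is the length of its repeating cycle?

6

t_0 = 8,  t_1 = 10,  t_2 = 12,  t_3 = 4,  t_4 = 0,  t_5 = 8,  t_6 = 8,  t_7 = 10.
Since (t_6, t_7) = (t_0, t_1) = (8, 10) (two consecutive terms determine the rest), the sequence is periodic with period 6.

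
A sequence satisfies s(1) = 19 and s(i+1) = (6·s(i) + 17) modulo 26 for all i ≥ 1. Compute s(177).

Computing terms: s(1) = 19, s(2) = 1, s(3) = 23, s(4) = 25, s(5) = 11, s(6) = 5, s(7) = 21, s(8) = 13, s(9) = 17, s(10) = 15, s(11) = 3, s(12) = 9, s(13) = 19.
The sequence repeats with period 12.
(177 - 1) mod 12 = 8, so s(177) = s(9) = 17.

17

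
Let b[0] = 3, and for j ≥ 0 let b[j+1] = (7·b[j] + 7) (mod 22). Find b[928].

We have b[0] = 3, b[1] = 6, b[2] = 5, b[3] = 20, b[4] = 15, b[5] = 2, b[6] = 21, b[7] = 0, b[8] = 7, b[9] = 12, b[10] = 3.
Since b[10] = b[0] = 3, the sequence is periodic with period 10.
So b[928] = b[0 + ((928-0) mod 10)] = b[8] = 7.

7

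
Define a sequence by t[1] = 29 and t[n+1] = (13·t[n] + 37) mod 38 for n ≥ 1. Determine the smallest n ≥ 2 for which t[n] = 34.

t[1] = 29, t[2] = 34, t[3] = 23, t[4] = 32, t[5] = 35, t[6] = 36, t[7] = 11, t[8] = 28, t[9] = 21, t[10] = 6, t[11] = 1, t[12] = 12, t[13] = 3, t[14] = 0, t[15] = 37, t[16] = 24, t[17] = 7, t[18] = 14, t[19] = 29.
The sequence repeats with period 18.
The value 34 first appears (with n ≥ 2) at t[2].

2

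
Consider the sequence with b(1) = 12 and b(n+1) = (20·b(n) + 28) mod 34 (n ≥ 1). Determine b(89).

28

b(1) = 12,  b(2) = 30,  b(3) = 16,  b(4) = 8,  b(5) = 18,  b(6) = 14,  b(7) = 2,  b(8) = 0,  b(9) = 28,  b(10) = 10,  b(11) = 24,  b(12) = 32,  b(13) = 22,  b(14) = 26,  b(15) = 4,  b(16) = 6,  b(17) = 12.
The sequence repeats with period 16.
(89 - 1) mod 16 = 8, so b(89) = b(9) = 28.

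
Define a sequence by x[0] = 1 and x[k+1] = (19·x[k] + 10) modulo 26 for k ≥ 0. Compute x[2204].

Computing terms: x[0] = 1, x[1] = 3, x[2] = 15, x[3] = 9, x[4] = 25, x[5] = 17, x[6] = 21, x[7] = 19, x[8] = 7, x[9] = 13, x[10] = 23, x[11] = 5, x[12] = 1.
Since x[12] = x[0] = 1, the sequence is periodic with period 12.
So x[2204] = x[0 + ((2204-0) mod 12)] = x[8] = 7.

7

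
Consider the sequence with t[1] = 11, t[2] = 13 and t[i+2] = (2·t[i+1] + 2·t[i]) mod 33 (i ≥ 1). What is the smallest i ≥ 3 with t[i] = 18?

Listing terms: t[1] = 11, t[2] = 13, t[3] = 15, t[4] = 23, t[5] = 10, t[6] = 0, t[7] = 20, t[8] = 7, t[9] = 21, t[10] = 23, t[11] = 22, t[12] = 24, t[13] = 26, t[14] = 1, t[15] = 21, t[16] = 11, t[17] = 31, t[18] = 18, t[19] = 32, t[20] = 1, t[21] = 0, t[22] = 2, t[23] = 4, t[24] = 12, t[25] = 32, t[26] = 22, t[27] = 9, t[28] = 29, t[29] = 10, t[30] = 12, t[31] = 11, t[32] = 13.
Since (t[31], t[32]) = (t[1], t[2]) = (11, 13) (two consecutive terms determine the rest), the sequence is periodic with period 30.
The value 18 first appears (with i ≥ 3) at t[18].

18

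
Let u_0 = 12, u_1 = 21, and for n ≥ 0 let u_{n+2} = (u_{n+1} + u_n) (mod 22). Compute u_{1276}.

19

We have u_0 = 12,  u_1 = 21,  u_2 = 11,  u_3 = 10,  u_4 = 21,  u_5 = 9,  u_6 = 8,  u_7 = 17,  u_8 = 3,  u_9 = 20,  u_{10} = 1,  u_{11} = 21,  u_{12} = 0,  u_{13} = 21,  u_{14} = 21,  u_{15} = 20,  u_{16} = 19,  u_{17} = 17,  u_{18} = 14,  u_{19} = 9,  u_{20} = 1,  u_{21} = 10,  u_{22} = 11,  u_{23} = 21,  u_{24} = 10,  u_{25} = 9,  u_{26} = 19,  u_{27} = 6,  u_{28} = 3,  u_{29} = 9,  u_{30} = 12,  u_{31} = 21.
Since (u_{30}, u_{31}) = (u_0, u_1) = (12, 21) (two consecutive terms determine the rest), the sequence is periodic with period 30.
(1276 - 0) mod 30 = 16, so u_{1276} = u_{16} = 19.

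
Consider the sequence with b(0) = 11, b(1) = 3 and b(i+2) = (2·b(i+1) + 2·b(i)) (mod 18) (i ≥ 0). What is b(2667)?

8

Listing terms: b(0) = 11, b(1) = 3, b(2) = 10, b(3) = 8, b(4) = 0, b(5) = 16, b(6) = 14, b(7) = 6, b(8) = 4, b(9) = 2, b(10) = 12, b(11) = 10, b(12) = 8.
Since (b(11), b(12)) = (b(2), b(3)) = (10, 8) (two consecutive terms determine the rest), the sequence is eventually periodic: after a pre-period of length 2 it cycles with period 9.
For i ≥ 2, b(i) depends only on (i - 2) mod 9. (2667 - 2) mod 9 = 1, so b(2667) = b(3) = 8.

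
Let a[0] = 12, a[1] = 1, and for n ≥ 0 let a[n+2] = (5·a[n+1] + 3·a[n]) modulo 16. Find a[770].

9

Listing terms: a[0] = 12; a[1] = 1; a[2] = 9; a[3] = 0; a[4] = 11; a[5] = 7; a[6] = 4; a[7] = 9; a[8] = 9; a[9] = 8; a[10] = 3; a[11] = 7; a[12] = 12; a[13] = 1.
Since (a[12], a[13]) = (a[0], a[1]) = (12, 1) (two consecutive terms determine the rest), the sequence is periodic with period 12.
So a[770] = a[0 + ((770-0) mod 12)] = a[2] = 9.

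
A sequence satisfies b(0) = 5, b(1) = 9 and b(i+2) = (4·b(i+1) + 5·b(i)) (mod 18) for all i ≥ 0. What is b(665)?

5

We have b(0) = 5,  b(1) = 9,  b(2) = 7,  b(3) = 1,  b(4) = 3,  b(5) = 17,  b(6) = 11,  b(7) = 3,  b(8) = 13,  b(9) = 13,  b(10) = 9,  b(11) = 11,  b(12) = 17,  b(13) = 15,  b(14) = 1,  b(15) = 7,  b(16) = 15,  b(17) = 5,  b(18) = 5,  b(19) = 9.
Since (b(18), b(19)) = (b(0), b(1)) = (5, 9) (two consecutive terms determine the rest), the sequence is periodic with period 18.
(665 - 0) mod 18 = 17, so b(665) = b(17) = 5.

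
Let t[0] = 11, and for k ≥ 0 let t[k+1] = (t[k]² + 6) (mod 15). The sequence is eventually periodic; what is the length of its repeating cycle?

3

Computing terms: t[0] = 11, t[1] = 7, t[2] = 10, t[3] = 1, t[4] = 7.
Since t[4] = t[1] = 7, the sequence is eventually periodic: after a pre-period of length 1 it cycles with period 3.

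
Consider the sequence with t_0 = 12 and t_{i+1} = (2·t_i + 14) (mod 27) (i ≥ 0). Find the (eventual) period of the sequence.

t_0 = 12, t_1 = 11, t_2 = 9, t_3 = 5, t_4 = 24, t_5 = 8, t_6 = 3, t_7 = 20, t_8 = 0, t_9 = 14, t_{10} = 15, t_{11} = 17, t_{12} = 21, t_{13} = 2, t_{14} = 18, t_{15} = 23, t_{16} = 6, t_{17} = 26, t_{18} = 12.
The sequence repeats with period 18.

18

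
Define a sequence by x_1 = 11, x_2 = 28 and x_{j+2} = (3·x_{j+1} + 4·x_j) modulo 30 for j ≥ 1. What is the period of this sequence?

x_1 = 11; x_2 = 28; x_3 = 8; x_4 = 16; x_5 = 20; x_6 = 4; x_7 = 2; x_8 = 22; x_9 = 14; x_{10} = 10; x_{11} = 26; x_{12} = 28; x_{13} = 8.
Since (x_{12}, x_{13}) = (x_2, x_3) = (28, 8) (two consecutive terms determine the rest), the sequence is eventually periodic: after a pre-period of length 1 it cycles with period 10.

10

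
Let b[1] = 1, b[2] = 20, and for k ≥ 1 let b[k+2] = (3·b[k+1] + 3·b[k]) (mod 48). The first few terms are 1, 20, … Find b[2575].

Computing terms: b[1] = 1, b[2] = 20, b[3] = 15, b[4] = 9, b[5] = 24, b[6] = 3, b[7] = 33, b[8] = 12, b[9] = 39, b[10] = 9, b[11] = 0, b[12] = 27, b[13] = 33, b[14] = 36, b[15] = 15, b[16] = 9.
Since (b[15], b[16]) = (b[3], b[4]) = (15, 9) (two consecutive terms determine the rest), the sequence is eventually periodic: after a pre-period of length 2 it cycles with period 12.
For k ≥ 3, b[k] depends only on (k - 3) mod 12. (2575 - 3) mod 12 = 4, so b[2575] = b[7] = 33.

33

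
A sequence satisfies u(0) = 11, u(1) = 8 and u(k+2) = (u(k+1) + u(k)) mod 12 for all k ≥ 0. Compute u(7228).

u(0) = 11; u(1) = 8; u(2) = 7; u(3) = 3; u(4) = 10; u(5) = 1; u(6) = 11; u(7) = 0; u(8) = 11; u(9) = 11; u(10) = 10; u(11) = 9; u(12) = 7; u(13) = 4; u(14) = 11; u(15) = 3; u(16) = 2; u(17) = 5; u(18) = 7; u(19) = 0; u(20) = 7; u(21) = 7; u(22) = 2; u(23) = 9; u(24) = 11; u(25) = 8.
Since (u(24), u(25)) = (u(0), u(1)) = (11, 8) (two consecutive terms determine the rest), the sequence is periodic with period 24.
So u(7228) = u(0 + ((7228-0) mod 24)) = u(4) = 10.

10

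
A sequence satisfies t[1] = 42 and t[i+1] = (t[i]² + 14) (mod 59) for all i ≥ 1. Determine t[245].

42

Listing terms: t[1] = 42; t[2] = 8; t[3] = 19; t[4] = 21; t[5] = 42.
The sequence repeats with period 4.
(245 - 1) mod 4 = 0, so t[245] = t[1] = 42.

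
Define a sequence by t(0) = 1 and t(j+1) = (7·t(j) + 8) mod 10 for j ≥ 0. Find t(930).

Computing terms: t(0) = 1; t(1) = 5; t(2) = 3; t(3) = 9; t(4) = 1.
Since t(4) = t(0) = 1, the sequence is periodic with period 4.
So t(930) = t(0 + ((930-0) mod 4)) = t(2) = 3.

3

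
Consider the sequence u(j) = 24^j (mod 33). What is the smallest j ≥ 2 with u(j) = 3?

8

We have u(1) = 24; u(2) = 15; u(3) = 30; u(4) = 27; u(5) = 21; u(6) = 9; u(7) = 18; u(8) = 3; u(9) = 6; u(10) = 12; u(11) = 24.
Since u(11) = u(1) = 24, the sequence is periodic with period 10.
The value 3 first appears (with j ≥ 2) at u(8).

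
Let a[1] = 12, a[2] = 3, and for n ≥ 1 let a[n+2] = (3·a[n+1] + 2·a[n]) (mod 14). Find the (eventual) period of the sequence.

48

Computing terms: a[1] = 12; a[2] = 3; a[3] = 5; a[4] = 7; a[5] = 3; a[6] = 9; a[7] = 5; a[8] = 5; a[9] = 11; a[10] = 1; a[11] = 11; a[12] = 7; a[13] = 1; a[14] = 3; a[15] = 11; a[16] = 11; a[17] = 13; a[18] = 5; a[19] = 13; a[20] = 7; a[21] = 5; a[22] = 1; a[23] = 13; a[24] = 13; a[25] = 9; a[26] = 11; a[27] = 9; a[28] = 7; a[29] = 11; a[30] = 5; a[31] = 9; a[32] = 9; a[33] = 3; a[34] = 13; a[35] = 3; a[36] = 7; a[37] = 13; a[38] = 11; a[39] = 3; a[40] = 3; a[41] = 1; a[42] = 9; a[43] = 1; a[44] = 7; a[45] = 9; a[46] = 13; a[47] = 1; a[48] = 1; a[49] = 5; a[50] = 3; a[51] = 5.
Since (a[50], a[51]) = (a[2], a[3]) = (3, 5) (two consecutive terms determine the rest), the sequence is eventually periodic: after a pre-period of length 1 it cycles with period 48.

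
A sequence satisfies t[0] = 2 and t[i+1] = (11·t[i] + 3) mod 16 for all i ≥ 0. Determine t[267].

t[0] = 2; t[1] = 9; t[2] = 6; t[3] = 5; t[4] = 10; t[5] = 1; t[6] = 14; t[7] = 13; t[8] = 2.
Since t[8] = t[0] = 2, the sequence is periodic with period 8.
(267 - 0) mod 8 = 3, so t[267] = t[3] = 5.

5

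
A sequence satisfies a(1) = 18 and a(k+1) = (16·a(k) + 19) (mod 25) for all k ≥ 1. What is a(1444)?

0

Computing terms: a(1) = 18, a(2) = 7, a(3) = 6, a(4) = 15, a(5) = 9, a(6) = 13, a(7) = 2, a(8) = 1, a(9) = 10, a(10) = 4, a(11) = 8, a(12) = 22, a(13) = 21, a(14) = 5, a(15) = 24, a(16) = 3, a(17) = 17, a(18) = 16, a(19) = 0, a(20) = 19, a(21) = 23, a(22) = 12, a(23) = 11, a(24) = 20, a(25) = 14, a(26) = 18.
Since a(26) = a(1) = 18, the sequence is periodic with period 25.
(1444 - 1) mod 25 = 18, so a(1444) = a(19) = 0.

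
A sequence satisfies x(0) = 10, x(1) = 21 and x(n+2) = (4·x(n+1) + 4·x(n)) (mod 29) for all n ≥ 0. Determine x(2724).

Computing terms: x(0) = 10; x(1) = 21; x(2) = 8; x(3) = 0; x(4) = 3; x(5) = 12; x(6) = 2; x(7) = 27; x(8) = 0; x(9) = 21; x(10) = 26; x(11) = 14; x(12) = 15; x(13) = 0; x(14) = 2; x(15) = 8; x(16) = 11; x(17) = 18; x(18) = 0; x(19) = 14; x(20) = 27; x(21) = 19; x(22) = 10; x(23) = 0; x(24) = 11; x(25) = 15; x(26) = 17; x(27) = 12; x(28) = 0; x(29) = 19; x(30) = 18; x(31) = 3; x(32) = 26; x(33) = 0; x(34) = 17; x(35) = 10; x(36) = 21.
The sequence repeats with period 35.
So x(2724) = x(0 + ((2724-0) mod 35)) = x(29) = 19.

19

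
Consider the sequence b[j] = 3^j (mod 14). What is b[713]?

b[1] = 3, b[2] = 9, b[3] = 13, b[4] = 11, b[5] = 5, b[6] = 1, b[7] = 3.
The sequence repeats with period 6.
So b[713] = b[1 + ((713-1) mod 6)] = b[5] = 5.

5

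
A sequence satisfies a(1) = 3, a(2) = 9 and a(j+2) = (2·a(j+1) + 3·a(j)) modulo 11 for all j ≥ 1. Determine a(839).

4

Listing terms: a(1) = 3,  a(2) = 9,  a(3) = 5,  a(4) = 4,  a(5) = 1,  a(6) = 3,  a(7) = 9.
Since (a(6), a(7)) = (a(1), a(2)) = (3, 9) (two consecutive terms determine the rest), the sequence is periodic with period 5.
So a(839) = a(1 + ((839-1) mod 5)) = a(4) = 4.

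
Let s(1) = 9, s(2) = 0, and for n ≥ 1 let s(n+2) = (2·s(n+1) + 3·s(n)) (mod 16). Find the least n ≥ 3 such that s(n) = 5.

13

We have s(1) = 9; s(2) = 0; s(3) = 11; s(4) = 6; s(5) = 13; s(6) = 12; s(7) = 15; s(8) = 2; s(9) = 1; s(10) = 8; s(11) = 3; s(12) = 14; s(13) = 5; s(14) = 4; s(15) = 7; s(16) = 10; s(17) = 9; s(18) = 0.
The sequence repeats with period 16.
The value 5 first appears (with n ≥ 3) at s(13).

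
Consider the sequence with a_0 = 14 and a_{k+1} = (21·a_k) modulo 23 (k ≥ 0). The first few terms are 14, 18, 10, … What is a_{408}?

5

a_0 = 14; a_1 = 18; a_2 = 10; a_3 = 3; a_4 = 17; a_5 = 12; a_6 = 22; a_7 = 2; a_8 = 19; a_9 = 8; a_{10} = 7; a_{11} = 9; a_{12} = 5; a_{13} = 13; a_{14} = 20; a_{15} = 6; a_{16} = 11; a_{17} = 1; a_{18} = 21; a_{19} = 4; a_{20} = 15; a_{21} = 16; a_{22} = 14.
The sequence repeats with period 22.
(408 - 0) mod 22 = 12, so a_{408} = a_{12} = 5.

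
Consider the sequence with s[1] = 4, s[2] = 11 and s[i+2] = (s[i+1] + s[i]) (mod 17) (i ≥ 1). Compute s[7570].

We have s[1] = 4, s[2] = 11, s[3] = 15, s[4] = 9, s[5] = 7, s[6] = 16, s[7] = 6, s[8] = 5, s[9] = 11, s[10] = 16, s[11] = 10, s[12] = 9, s[13] = 2, s[14] = 11, s[15] = 13, s[16] = 7, s[17] = 3, s[18] = 10, s[19] = 13, s[20] = 6, s[21] = 2, s[22] = 8, s[23] = 10, s[24] = 1, s[25] = 11, s[26] = 12, s[27] = 6, s[28] = 1, s[29] = 7, s[30] = 8, s[31] = 15, s[32] = 6, s[33] = 4, s[34] = 10, s[35] = 14, s[36] = 7, s[37] = 4, s[38] = 11.
The sequence repeats with period 36.
(7570 - 1) mod 36 = 9, so s[7570] = s[10] = 16.

16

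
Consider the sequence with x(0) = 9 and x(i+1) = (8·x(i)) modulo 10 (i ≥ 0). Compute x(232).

4

x(0) = 9; x(1) = 2; x(2) = 6; x(3) = 8; x(4) = 4; x(5) = 2.
Since x(5) = x(1) = 2, the sequence is eventually periodic: after a pre-period of length 1 it cycles with period 4.
For i ≥ 1, x(i) depends only on (i - 1) mod 4. (232 - 1) mod 4 = 3, so x(232) = x(4) = 4.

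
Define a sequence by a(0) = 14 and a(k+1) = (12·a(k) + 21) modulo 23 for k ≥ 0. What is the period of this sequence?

a(0) = 14,  a(1) = 5,  a(2) = 12,  a(3) = 4,  a(4) = 0,  a(5) = 21,  a(6) = 20,  a(7) = 8,  a(8) = 2,  a(9) = 22,  a(10) = 9,  a(11) = 14.
Since a(11) = a(0) = 14, the sequence is periodic with period 11.

11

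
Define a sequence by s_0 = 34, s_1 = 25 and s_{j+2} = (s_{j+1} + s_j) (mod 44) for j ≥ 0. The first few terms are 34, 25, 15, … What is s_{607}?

25

Computing terms: s_0 = 34, s_1 = 25, s_2 = 15, s_3 = 40, s_4 = 11, s_5 = 7, s_6 = 18, s_7 = 25, s_8 = 43, s_9 = 24, s_{10} = 23, s_{11} = 3, s_{12} = 26, s_{13} = 29, s_{14} = 11, s_{15} = 40, s_{16} = 7, s_{17} = 3, s_{18} = 10, s_{19} = 13, s_{20} = 23, s_{21} = 36, s_{22} = 15, s_{23} = 7, s_{24} = 22, s_{25} = 29, s_{26} = 7, s_{27} = 36, s_{28} = 43, s_{29} = 35, s_{30} = 34, s_{31} = 25.
Since (s_{30}, s_{31}) = (s_0, s_1) = (34, 25) (two consecutive terms determine the rest), the sequence is periodic with period 30.
(607 - 0) mod 30 = 7, so s_{607} = s_7 = 25.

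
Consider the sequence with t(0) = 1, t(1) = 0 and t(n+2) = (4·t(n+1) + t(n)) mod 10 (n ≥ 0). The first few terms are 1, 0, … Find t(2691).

Listing terms: t(0) = 1; t(1) = 0; t(2) = 1; t(3) = 4; t(4) = 7; t(5) = 2; t(6) = 5; t(7) = 2; t(8) = 3; t(9) = 4; t(10) = 9; t(11) = 0; t(12) = 9; t(13) = 6; t(14) = 3; t(15) = 8; t(16) = 5; t(17) = 8; t(18) = 7; t(19) = 6; t(20) = 1; t(21) = 0.
The sequence repeats with period 20.
(2691 - 0) mod 20 = 11, so t(2691) = t(11) = 0.

0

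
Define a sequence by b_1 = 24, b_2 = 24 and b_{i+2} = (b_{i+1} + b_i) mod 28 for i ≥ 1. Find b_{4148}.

We have b_1 = 24; b_2 = 24; b_3 = 20; b_4 = 16; b_5 = 8; b_6 = 24; b_7 = 4; b_8 = 0; b_9 = 4; b_{10} = 4; b_{11} = 8; b_{12} = 12; b_{13} = 20; b_{14} = 4; b_{15} = 24; b_{16} = 0; b_{17} = 24; b_{18} = 24.
Since (b_{17}, b_{18}) = (b_1, b_2) = (24, 24) (two consecutive terms determine the rest), the sequence is periodic with period 16.
(4148 - 1) mod 16 = 3, so b_{4148} = b_4 = 16.

16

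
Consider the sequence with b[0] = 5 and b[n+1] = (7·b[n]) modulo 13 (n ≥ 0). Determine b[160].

Computing terms: b[0] = 5,  b[1] = 9,  b[2] = 11,  b[3] = 12,  b[4] = 6,  b[5] = 3,  b[6] = 8,  b[7] = 4,  b[8] = 2,  b[9] = 1,  b[10] = 7,  b[11] = 10,  b[12] = 5.
The sequence repeats with period 12.
So b[160] = b[0 + ((160-0) mod 12)] = b[4] = 6.

6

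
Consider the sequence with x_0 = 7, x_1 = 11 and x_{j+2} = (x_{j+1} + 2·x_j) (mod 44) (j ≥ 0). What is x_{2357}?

We have x_0 = 7,  x_1 = 11,  x_2 = 25,  x_3 = 3,  x_4 = 9,  x_5 = 15,  x_6 = 33,  x_7 = 19,  x_8 = 41,  x_9 = 35,  x_{10} = 29,  x_{11} = 11,  x_{12} = 25.
Since (x_{11}, x_{12}) = (x_1, x_2) = (11, 25) (two consecutive terms determine the rest), the sequence is eventually periodic: after a pre-period of length 1 it cycles with period 10.
For j ≥ 1, x_j depends only on (j - 1) mod 10. (2357 - 1) mod 10 = 6, so x_{2357} = x_7 = 19.

19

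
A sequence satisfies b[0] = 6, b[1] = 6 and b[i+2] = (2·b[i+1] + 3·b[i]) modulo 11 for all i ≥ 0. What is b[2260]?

We have b[0] = 6, b[1] = 6, b[2] = 8, b[3] = 1, b[4] = 4, b[5] = 0, b[6] = 1, b[7] = 2, b[8] = 7, b[9] = 9, b[10] = 6, b[11] = 6.
Since (b[10], b[11]) = (b[0], b[1]) = (6, 6) (two consecutive terms determine the rest), the sequence is periodic with period 10.
(2260 - 0) mod 10 = 0, so b[2260] = b[0] = 6.

6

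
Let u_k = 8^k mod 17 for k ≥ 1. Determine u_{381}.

9

We have u_1 = 8; u_2 = 13; u_3 = 2; u_4 = 16; u_5 = 9; u_6 = 4; u_7 = 15; u_8 = 1; u_9 = 8.
The sequence repeats with period 8.
(381 - 1) mod 8 = 4, so u_{381} = u_5 = 9.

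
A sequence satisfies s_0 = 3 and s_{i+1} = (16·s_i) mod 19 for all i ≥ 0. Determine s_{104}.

12

Listing terms: s_0 = 3,  s_1 = 10,  s_2 = 8,  s_3 = 14,  s_4 = 15,  s_5 = 12,  s_6 = 2,  s_7 = 13,  s_8 = 18,  s_9 = 3.
Since s_9 = s_0 = 3, the sequence is periodic with period 9.
(104 - 0) mod 9 = 5, so s_{104} = s_5 = 12.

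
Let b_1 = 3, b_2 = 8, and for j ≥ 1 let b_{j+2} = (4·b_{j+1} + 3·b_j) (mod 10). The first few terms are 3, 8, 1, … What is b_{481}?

3

We have b_1 = 3; b_2 = 8; b_3 = 1; b_4 = 8; b_5 = 5; b_6 = 4; b_7 = 1; b_8 = 6; b_9 = 7; b_{10} = 6; b_{11} = 5; b_{12} = 8; b_{13} = 7; b_{14} = 2; b_{15} = 9; b_{16} = 2; b_{17} = 5; b_{18} = 6; b_{19} = 9; b_{20} = 4; b_{21} = 3; b_{22} = 4; b_{23} = 5; b_{24} = 2; b_{25} = 3; b_{26} = 8.
The sequence repeats with period 24.
So b_{481} = b_{1 + ((481-1) mod 24)} = b_1 = 3.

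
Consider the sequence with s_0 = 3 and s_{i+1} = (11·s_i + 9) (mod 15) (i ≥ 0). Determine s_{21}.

Listing terms: s_0 = 3,  s_1 = 12,  s_2 = 6,  s_3 = 0,  s_4 = 9,  s_5 = 3.
The sequence repeats with period 5.
(21 - 0) mod 5 = 1, so s_{21} = s_1 = 12.

12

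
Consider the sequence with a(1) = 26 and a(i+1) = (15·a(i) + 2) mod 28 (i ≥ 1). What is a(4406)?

16

a(1) = 26; a(2) = 0; a(3) = 2; a(4) = 4; a(5) = 6; a(6) = 8; a(7) = 10; a(8) = 12; a(9) = 14; a(10) = 16; a(11) = 18; a(12) = 20; a(13) = 22; a(14) = 24; a(15) = 26.
Since a(15) = a(1) = 26, the sequence is periodic with period 14.
So a(4406) = a(1 + ((4406-1) mod 14)) = a(10) = 16.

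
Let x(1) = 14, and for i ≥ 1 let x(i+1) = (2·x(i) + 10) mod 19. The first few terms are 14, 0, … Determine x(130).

11

Computing terms: x(1) = 14, x(2) = 0, x(3) = 10, x(4) = 11, x(5) = 13, x(6) = 17, x(7) = 6, x(8) = 3, x(9) = 16, x(10) = 4, x(11) = 18, x(12) = 8, x(13) = 7, x(14) = 5, x(15) = 1, x(16) = 12, x(17) = 15, x(18) = 2, x(19) = 14.
The sequence repeats with period 18.
So x(130) = x(1 + ((130-1) mod 18)) = x(4) = 11.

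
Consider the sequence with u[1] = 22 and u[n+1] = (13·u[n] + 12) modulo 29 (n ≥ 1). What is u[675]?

Computing terms: u[1] = 22, u[2] = 8, u[3] = 0, u[4] = 12, u[5] = 23, u[6] = 21, u[7] = 24, u[8] = 5, u[9] = 19, u[10] = 27, u[11] = 15, u[12] = 4, u[13] = 6, u[14] = 3, u[15] = 22.
Since u[15] = u[1] = 22, the sequence is periodic with period 14.
(675 - 1) mod 14 = 2, so u[675] = u[3] = 0.

0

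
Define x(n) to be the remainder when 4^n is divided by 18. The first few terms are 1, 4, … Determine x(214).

4

Computing terms: x(0) = 1, x(1) = 4, x(2) = 16, x(3) = 10, x(4) = 4.
Since x(4) = x(1) = 4, the sequence is eventually periodic: after a pre-period of length 1 it cycles with period 3.
For n ≥ 1, x(n) depends only on (n - 1) mod 3. (214 - 1) mod 3 = 0, so x(214) = x(1) = 4.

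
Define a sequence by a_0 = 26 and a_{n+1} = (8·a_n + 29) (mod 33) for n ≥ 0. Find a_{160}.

Computing terms: a_0 = 26,  a_1 = 6,  a_2 = 11,  a_3 = 18,  a_4 = 8,  a_5 = 27,  a_6 = 14,  a_7 = 9,  a_8 = 2,  a_9 = 12,  a_{10} = 26.
The sequence repeats with period 10.
So a_{160} = a_{0 + ((160-0) mod 10)} = a_0 = 26.

26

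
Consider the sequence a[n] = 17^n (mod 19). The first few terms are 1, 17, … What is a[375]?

a[0] = 1,  a[1] = 17,  a[2] = 4,  a[3] = 11,  a[4] = 16,  a[5] = 6,  a[6] = 7,  a[7] = 5,  a[8] = 9,  a[9] = 1.
Since a[9] = a[0] = 1, the sequence is periodic with period 9.
(375 - 0) mod 9 = 6, so a[375] = a[6] = 7.

7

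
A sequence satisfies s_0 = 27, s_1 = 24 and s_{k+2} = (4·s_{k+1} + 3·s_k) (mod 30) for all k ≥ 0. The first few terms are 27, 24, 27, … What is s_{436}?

21

Listing terms: s_0 = 27; s_1 = 24; s_2 = 27; s_3 = 0; s_4 = 21; s_5 = 24; s_6 = 9; s_7 = 18; s_8 = 9; s_9 = 0; s_{10} = 27; s_{11} = 18; s_{12} = 3; s_{13} = 6; s_{14} = 3; s_{15} = 0; s_{16} = 9; s_{17} = 6; s_{18} = 21; s_{19} = 12; s_{20} = 21; s_{21} = 0; s_{22} = 3; s_{23} = 12; s_{24} = 27; s_{25} = 24.
Since (s_{24}, s_{25}) = (s_0, s_1) = (27, 24) (two consecutive terms determine the rest), the sequence is periodic with period 24.
So s_{436} = s_{0 + ((436-0) mod 24)} = s_4 = 21.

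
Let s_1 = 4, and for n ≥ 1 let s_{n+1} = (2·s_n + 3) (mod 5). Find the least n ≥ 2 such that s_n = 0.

Listing terms: s_1 = 4, s_2 = 1, s_3 = 0, s_4 = 3, s_5 = 4.
Since s_5 = s_1 = 4, the sequence is periodic with period 4.
The value 0 first appears (with n ≥ 2) at s_3.

3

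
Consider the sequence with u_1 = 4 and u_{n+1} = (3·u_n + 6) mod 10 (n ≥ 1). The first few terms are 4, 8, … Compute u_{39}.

0

We have u_1 = 4,  u_2 = 8,  u_3 = 0,  u_4 = 6,  u_5 = 4.
Since u_5 = u_1 = 4, the sequence is periodic with period 4.
So u_{39} = u_{1 + ((39-1) mod 4)} = u_3 = 0.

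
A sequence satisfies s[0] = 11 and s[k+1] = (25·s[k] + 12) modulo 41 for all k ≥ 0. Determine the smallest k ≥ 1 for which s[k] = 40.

6

Listing terms: s[0] = 11; s[1] = 0; s[2] = 12; s[3] = 25; s[4] = 22; s[5] = 29; s[6] = 40; s[7] = 28; s[8] = 15; s[9] = 18; s[10] = 11.
The sequence repeats with period 10.
The value 40 first appears (with k ≥ 1) at s[6].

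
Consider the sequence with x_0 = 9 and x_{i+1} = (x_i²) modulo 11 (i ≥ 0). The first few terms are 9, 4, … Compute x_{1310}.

Computing terms: x_0 = 9,  x_1 = 4,  x_2 = 5,  x_3 = 3,  x_4 = 9.
The sequence repeats with period 4.
So x_{1310} = x_{0 + ((1310-0) mod 4)} = x_2 = 5.

5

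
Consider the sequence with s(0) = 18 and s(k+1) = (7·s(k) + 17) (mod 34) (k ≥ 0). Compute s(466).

32

Computing terms: s(0) = 18,  s(1) = 7,  s(2) = 32,  s(3) = 3,  s(4) = 4,  s(5) = 11,  s(6) = 26,  s(7) = 29,  s(8) = 16,  s(9) = 27,  s(10) = 2,  s(11) = 31,  s(12) = 30,  s(13) = 23,  s(14) = 8,  s(15) = 5,  s(16) = 18.
Since s(16) = s(0) = 18, the sequence is periodic with period 16.
(466 - 0) mod 16 = 2, so s(466) = s(2) = 32.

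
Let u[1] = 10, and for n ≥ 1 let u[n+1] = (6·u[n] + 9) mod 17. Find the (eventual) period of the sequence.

16

u[1] = 10,  u[2] = 1,  u[3] = 15,  u[4] = 14,  u[5] = 8,  u[6] = 6,  u[7] = 11,  u[8] = 7,  u[9] = 0,  u[10] = 9,  u[11] = 12,  u[12] = 13,  u[13] = 2,  u[14] = 4,  u[15] = 16,  u[16] = 3,  u[17] = 10.
Since u[17] = u[1] = 10, the sequence is periodic with period 16.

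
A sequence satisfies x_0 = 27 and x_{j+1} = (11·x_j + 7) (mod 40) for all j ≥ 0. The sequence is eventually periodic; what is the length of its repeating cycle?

Listing terms: x_0 = 27,  x_1 = 24,  x_2 = 31,  x_3 = 28,  x_4 = 35,  x_5 = 32,  x_6 = 39,  x_7 = 36,  x_8 = 3,  x_9 = 0,  x_{10} = 7,  x_{11} = 4,  x_{12} = 11,  x_{13} = 8,  x_{14} = 15,  x_{15} = 12,  x_{16} = 19,  x_{17} = 16,  x_{18} = 23,  x_{19} = 20,  x_{20} = 27.
Since x_{20} = x_0 = 27, the sequence is periodic with period 20.

20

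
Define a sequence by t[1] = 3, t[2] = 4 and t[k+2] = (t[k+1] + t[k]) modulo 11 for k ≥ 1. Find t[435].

7

t[1] = 3,  t[2] = 4,  t[3] = 7,  t[4] = 0,  t[5] = 7,  t[6] = 7,  t[7] = 3,  t[8] = 10,  t[9] = 2,  t[10] = 1,  t[11] = 3,  t[12] = 4.
The sequence repeats with period 10.
So t[435] = t[1 + ((435-1) mod 10)] = t[5] = 7.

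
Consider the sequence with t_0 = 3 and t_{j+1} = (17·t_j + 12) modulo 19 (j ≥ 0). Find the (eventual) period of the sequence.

9

We have t_0 = 3,  t_1 = 6,  t_2 = 0,  t_3 = 12,  t_4 = 7,  t_5 = 17,  t_6 = 16,  t_7 = 18,  t_8 = 14,  t_9 = 3.
The sequence repeats with period 9.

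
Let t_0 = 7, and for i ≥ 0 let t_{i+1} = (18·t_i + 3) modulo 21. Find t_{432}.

0

We have t_0 = 7, t_1 = 3, t_2 = 15, t_3 = 0, t_4 = 3.
Since t_4 = t_1 = 3, the sequence is eventually periodic: after a pre-period of length 1 it cycles with period 3.
For i ≥ 1, t_i depends only on (i - 1) mod 3. (432 - 1) mod 3 = 2, so t_{432} = t_3 = 0.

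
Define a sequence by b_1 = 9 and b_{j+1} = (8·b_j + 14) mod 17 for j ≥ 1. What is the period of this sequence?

Listing terms: b_1 = 9,  b_2 = 1,  b_3 = 5,  b_4 = 3,  b_5 = 4,  b_6 = 12,  b_7 = 8,  b_8 = 10,  b_9 = 9.
The sequence repeats with period 8.

8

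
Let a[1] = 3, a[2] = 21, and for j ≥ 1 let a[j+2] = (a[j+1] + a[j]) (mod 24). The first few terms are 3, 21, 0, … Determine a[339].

We have a[1] = 3; a[2] = 21; a[3] = 0; a[4] = 21; a[5] = 21; a[6] = 18; a[7] = 15; a[8] = 9; a[9] = 0; a[10] = 9; a[11] = 9; a[12] = 18; a[13] = 3; a[14] = 21.
Since (a[13], a[14]) = (a[1], a[2]) = (3, 21) (two consecutive terms determine the rest), the sequence is periodic with period 12.
So a[339] = a[1 + ((339-1) mod 12)] = a[3] = 0.

0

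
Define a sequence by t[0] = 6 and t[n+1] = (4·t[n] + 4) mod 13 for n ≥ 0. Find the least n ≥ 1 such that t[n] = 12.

2

Listing terms: t[0] = 6, t[1] = 2, t[2] = 12, t[3] = 0, t[4] = 4, t[5] = 7, t[6] = 6.
The sequence repeats with period 6.
The value 12 first appears (with n ≥ 1) at t[2].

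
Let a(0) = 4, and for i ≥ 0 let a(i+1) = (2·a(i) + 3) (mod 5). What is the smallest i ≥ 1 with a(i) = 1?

Listing terms: a(0) = 4, a(1) = 1, a(2) = 0, a(3) = 3, a(4) = 4.
The sequence repeats with period 4.
The value 1 first appears (with i ≥ 1) at a(1).

1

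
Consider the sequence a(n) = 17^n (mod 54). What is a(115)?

17

a(1) = 17; a(2) = 19; a(3) = 53; a(4) = 37; a(5) = 35; a(6) = 1; a(7) = 17.
The sequence repeats with period 6.
(115 - 1) mod 6 = 0, so a(115) = a(1) = 17.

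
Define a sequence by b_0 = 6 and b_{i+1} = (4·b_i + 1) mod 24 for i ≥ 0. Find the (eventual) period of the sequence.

We have b_0 = 6,  b_1 = 1,  b_2 = 5,  b_3 = 21,  b_4 = 13,  b_5 = 5.
Since b_5 = b_2 = 5, the sequence is eventually periodic: after a pre-period of length 2 it cycles with period 3.

3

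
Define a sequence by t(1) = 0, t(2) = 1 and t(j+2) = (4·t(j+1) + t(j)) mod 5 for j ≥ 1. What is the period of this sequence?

We have t(1) = 0,  t(2) = 1,  t(3) = 4,  t(4) = 2,  t(5) = 2,  t(6) = 0,  t(7) = 2,  t(8) = 3,  t(9) = 4,  t(10) = 4,  t(11) = 0,  t(12) = 4,  t(13) = 1,  t(14) = 3,  t(15) = 3,  t(16) = 0,  t(17) = 3,  t(18) = 2,  t(19) = 1,  t(20) = 1,  t(21) = 0,  t(22) = 1.
The sequence repeats with period 20.

20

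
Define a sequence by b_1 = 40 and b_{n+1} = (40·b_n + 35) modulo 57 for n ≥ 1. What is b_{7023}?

56

We have b_1 = 40, b_2 = 39, b_3 = 56, b_4 = 52, b_5 = 6, b_6 = 47, b_7 = 34, b_8 = 27, b_9 = 32, b_{10} = 4, b_{11} = 24, b_{12} = 26, b_{13} = 49, b_{14} = 0, b_{15} = 35, b_{16} = 10, b_{17} = 36, b_{18} = 50, b_{19} = 40.
Since b_{19} = b_1 = 40, the sequence is periodic with period 18.
So b_{7023} = b_{1 + ((7023-1) mod 18)} = b_3 = 56.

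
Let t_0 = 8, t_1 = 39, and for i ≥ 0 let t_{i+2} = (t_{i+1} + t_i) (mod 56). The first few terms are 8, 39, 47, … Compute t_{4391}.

Listing terms: t_0 = 8, t_1 = 39, t_2 = 47, t_3 = 30, t_4 = 21, t_5 = 51, t_6 = 16, t_7 = 11, t_8 = 27, t_9 = 38, t_{10} = 9, t_{11} = 47, t_{12} = 0, t_{13} = 47, t_{14} = 47, t_{15} = 38, t_{16} = 29, t_{17} = 11, t_{18} = 40, t_{19} = 51, t_{20} = 35, t_{21} = 30, t_{22} = 9, t_{23} = 39, t_{24} = 48, t_{25} = 31, t_{26} = 23, t_{27} = 54, t_{28} = 21, t_{29} = 19, t_{30} = 40, t_{31} = 3, t_{32} = 43, t_{33} = 46, t_{34} = 33, t_{35} = 23, t_{36} = 0, t_{37} = 23, t_{38} = 23, t_{39} = 46, t_{40} = 13, t_{41} = 3, t_{42} = 16, t_{43} = 19, t_{44} = 35, t_{45} = 54, t_{46} = 33, t_{47} = 31, t_{48} = 8, t_{49} = 39.
Since (t_{48}, t_{49}) = (t_0, t_1) = (8, 39) (two consecutive terms determine the rest), the sequence is periodic with period 48.
So t_{4391} = t_{0 + ((4391-0) mod 48)} = t_{23} = 39.

39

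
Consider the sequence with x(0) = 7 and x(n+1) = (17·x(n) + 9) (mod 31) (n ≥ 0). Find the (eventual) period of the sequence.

Computing terms: x(0) = 7,  x(1) = 4,  x(2) = 15,  x(3) = 16,  x(4) = 2,  x(5) = 12,  x(6) = 27,  x(7) = 3,  x(8) = 29,  x(9) = 6,  x(10) = 18,  x(11) = 5,  x(12) = 1,  x(13) = 26,  x(14) = 17,  x(15) = 19,  x(16) = 22,  x(17) = 11,  x(18) = 10,  x(19) = 24,  x(20) = 14,  x(21) = 30,  x(22) = 23,  x(23) = 28,  x(24) = 20,  x(25) = 8,  x(26) = 21,  x(27) = 25,  x(28) = 0,  x(29) = 9,  x(30) = 7.
Since x(30) = x(0) = 7, the sequence is periodic with period 30.

30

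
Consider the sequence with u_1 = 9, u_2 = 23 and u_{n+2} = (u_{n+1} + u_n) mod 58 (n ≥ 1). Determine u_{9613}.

49

Listing terms: u_1 = 9, u_2 = 23, u_3 = 32, u_4 = 55, u_5 = 29, u_6 = 26, u_7 = 55, u_8 = 23, u_9 = 20, u_{10} = 43, u_{11} = 5, u_{12} = 48, u_{13} = 53, u_{14} = 43, u_{15} = 38, u_{16} = 23, u_{17} = 3, u_{18} = 26, u_{19} = 29, u_{20} = 55, u_{21} = 26, u_{22} = 23, u_{23} = 49, u_{24} = 14, u_{25} = 5, u_{26} = 19, u_{27} = 24, u_{28} = 43, u_{29} = 9, u_{30} = 52, u_{31} = 3, u_{32} = 55, u_{33} = 0, u_{34} = 55, u_{35} = 55, u_{36} = 52, u_{37} = 49, u_{38} = 43, u_{39} = 34, u_{40} = 19, u_{41} = 53, u_{42} = 14, u_{43} = 9, u_{44} = 23.
Since (u_{43}, u_{44}) = (u_1, u_2) = (9, 23) (two consecutive terms determine the rest), the sequence is periodic with period 42.
So u_{9613} = u_{1 + ((9613-1) mod 42)} = u_{37} = 49.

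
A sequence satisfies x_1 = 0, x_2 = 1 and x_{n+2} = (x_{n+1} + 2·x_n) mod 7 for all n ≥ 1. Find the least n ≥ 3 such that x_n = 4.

x_1 = 0; x_2 = 1; x_3 = 1; x_4 = 3; x_5 = 5; x_6 = 4; x_7 = 0; x_8 = 1.
Since (x_7, x_8) = (x_1, x_2) = (0, 1) (two consecutive terms determine the rest), the sequence is periodic with period 6.
The value 4 first appears (with n ≥ 3) at x_6.

6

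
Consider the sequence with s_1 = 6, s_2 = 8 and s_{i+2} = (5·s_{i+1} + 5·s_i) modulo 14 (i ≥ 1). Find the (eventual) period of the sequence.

s_1 = 6, s_2 = 8, s_3 = 0, s_4 = 12, s_5 = 4, s_6 = 10, s_7 = 0, s_8 = 8, s_9 = 12, s_{10} = 2, s_{11} = 0, s_{12} = 10, s_{13} = 8, s_{14} = 6, s_{15} = 0, s_{16} = 2, s_{17} = 10, s_{18} = 4, s_{19} = 0, s_{20} = 6, s_{21} = 2, s_{22} = 12, s_{23} = 0, s_{24} = 4, s_{25} = 6, s_{26} = 8.
The sequence repeats with period 24.

24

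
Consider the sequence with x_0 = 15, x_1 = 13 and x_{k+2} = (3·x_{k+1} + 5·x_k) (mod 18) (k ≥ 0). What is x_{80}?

Listing terms: x_0 = 15,  x_1 = 13,  x_2 = 6,  x_3 = 11,  x_4 = 9,  x_5 = 10,  x_6 = 3,  x_7 = 5,  x_8 = 12,  x_9 = 7,  x_{10} = 9,  x_{11} = 8,  x_{12} = 15,  x_{13} = 13.
The sequence repeats with period 12.
So x_{80} = x_{0 + ((80-0) mod 12)} = x_8 = 12.

12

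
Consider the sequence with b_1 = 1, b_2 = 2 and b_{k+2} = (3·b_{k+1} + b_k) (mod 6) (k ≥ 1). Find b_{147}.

Computing terms: b_1 = 1,  b_2 = 2,  b_3 = 1,  b_4 = 5,  b_5 = 4,  b_6 = 5,  b_7 = 1,  b_8 = 2.
Since (b_7, b_8) = (b_1, b_2) = (1, 2) (two consecutive terms determine the rest), the sequence is periodic with period 6.
So b_{147} = b_{1 + ((147-1) mod 6)} = b_3 = 1.

1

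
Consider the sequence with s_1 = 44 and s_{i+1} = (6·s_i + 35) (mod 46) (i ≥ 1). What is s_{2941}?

15

We have s_1 = 44,  s_2 = 23,  s_3 = 35,  s_4 = 15,  s_5 = 33,  s_6 = 3,  s_7 = 7,  s_8 = 31,  s_9 = 37,  s_{10} = 27,  s_{11} = 13,  s_{12} = 21,  s_{13} = 23.
Since s_{13} = s_2 = 23, the sequence is eventually periodic: after a pre-period of length 1 it cycles with period 11.
For i ≥ 2, s_i depends only on (i - 2) mod 11. (2941 - 2) mod 11 = 2, so s_{2941} = s_4 = 15.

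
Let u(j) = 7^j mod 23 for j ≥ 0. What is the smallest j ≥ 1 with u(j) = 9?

4

We have u(0) = 1,  u(1) = 7,  u(2) = 3,  u(3) = 21,  u(4) = 9,  u(5) = 17,  u(6) = 4,  u(7) = 5,  u(8) = 12,  u(9) = 15,  u(10) = 13,  u(11) = 22,  u(12) = 16,  u(13) = 20,  u(14) = 2,  u(15) = 14,  u(16) = 6,  u(17) = 19,  u(18) = 18,  u(19) = 11,  u(20) = 8,  u(21) = 10,  u(22) = 1.
Since u(22) = u(0) = 1, the sequence is periodic with period 22.
The value 9 first appears (with j ≥ 1) at u(4).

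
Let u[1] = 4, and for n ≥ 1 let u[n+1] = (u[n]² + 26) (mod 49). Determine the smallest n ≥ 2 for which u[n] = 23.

u[1] = 4; u[2] = 42; u[3] = 26; u[4] = 16; u[5] = 37; u[6] = 23; u[7] = 16.
Since u[7] = u[4] = 16, the sequence is eventually periodic: after a pre-period of length 3 it cycles with period 3.
The value 23 first appears (with n ≥ 2) at u[6].

6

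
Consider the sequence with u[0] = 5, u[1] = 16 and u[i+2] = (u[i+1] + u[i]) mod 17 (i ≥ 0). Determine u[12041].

Computing terms: u[0] = 5; u[1] = 16; u[2] = 4; u[3] = 3; u[4] = 7; u[5] = 10; u[6] = 0; u[7] = 10; u[8] = 10; u[9] = 3; u[10] = 13; u[11] = 16; u[12] = 12; u[13] = 11; u[14] = 6; u[15] = 0; u[16] = 6; u[17] = 6; u[18] = 12; u[19] = 1; u[20] = 13; u[21] = 14; u[22] = 10; u[23] = 7; u[24] = 0; u[25] = 7; u[26] = 7; u[27] = 14; u[28] = 4; u[29] = 1; u[30] = 5; u[31] = 6; u[32] = 11; u[33] = 0; u[34] = 11; u[35] = 11; u[36] = 5; u[37] = 16.
Since (u[36], u[37]) = (u[0], u[1]) = (5, 16) (two consecutive terms determine the rest), the sequence is periodic with period 36.
(12041 - 0) mod 36 = 17, so u[12041] = u[17] = 6.

6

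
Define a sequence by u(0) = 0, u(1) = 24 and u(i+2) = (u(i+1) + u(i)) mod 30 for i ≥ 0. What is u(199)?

24

u(0) = 0,  u(1) = 24,  u(2) = 24,  u(3) = 18,  u(4) = 12,  u(5) = 0,  u(6) = 12,  u(7) = 12,  u(8) = 24,  u(9) = 6,  u(10) = 0,  u(11) = 6,  u(12) = 6,  u(13) = 12,  u(14) = 18,  u(15) = 0,  u(16) = 18,  u(17) = 18,  u(18) = 6,  u(19) = 24,  u(20) = 0,  u(21) = 24.
The sequence repeats with period 20.
So u(199) = u(0 + ((199-0) mod 20)) = u(19) = 24.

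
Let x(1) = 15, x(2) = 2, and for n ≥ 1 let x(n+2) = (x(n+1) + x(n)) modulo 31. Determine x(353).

3

x(1) = 15,  x(2) = 2,  x(3) = 17,  x(4) = 19,  x(5) = 5,  x(6) = 24,  x(7) = 29,  x(8) = 22,  x(9) = 20,  x(10) = 11,  x(11) = 0,  x(12) = 11,  x(13) = 11,  x(14) = 22,  x(15) = 2,  x(16) = 24,  x(17) = 26,  x(18) = 19,  x(19) = 14,  x(20) = 2,  x(21) = 16,  x(22) = 18,  x(23) = 3,  x(24) = 21,  x(25) = 24,  x(26) = 14,  x(27) = 7,  x(28) = 21,  x(29) = 28,  x(30) = 18,  x(31) = 15,  x(32) = 2.
The sequence repeats with period 30.
(353 - 1) mod 30 = 22, so x(353) = x(23) = 3.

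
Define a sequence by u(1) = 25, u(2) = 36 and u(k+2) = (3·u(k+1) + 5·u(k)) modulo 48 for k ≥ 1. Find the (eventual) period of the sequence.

24

Listing terms: u(1) = 25,  u(2) = 36,  u(3) = 41,  u(4) = 15,  u(5) = 10,  u(6) = 9,  u(7) = 29,  u(8) = 36,  u(9) = 13,  u(10) = 27,  u(11) = 2,  u(12) = 45,  u(13) = 1,  u(14) = 36,  u(15) = 17,  u(16) = 39,  u(17) = 10,  u(18) = 33,  u(19) = 5,  u(20) = 36,  u(21) = 37,  u(22) = 3,  u(23) = 2,  u(24) = 21,  u(25) = 25,  u(26) = 36.
Since (u(25), u(26)) = (u(1), u(2)) = (25, 36) (two consecutive terms determine the rest), the sequence is periodic with period 24.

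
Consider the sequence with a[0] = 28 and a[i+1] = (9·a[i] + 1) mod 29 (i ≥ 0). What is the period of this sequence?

a[0] = 28; a[1] = 21; a[2] = 16; a[3] = 0; a[4] = 1; a[5] = 10; a[6] = 4; a[7] = 8; a[8] = 15; a[9] = 20; a[10] = 7; a[11] = 6; a[12] = 26; a[13] = 3; a[14] = 28.
Since a[14] = a[0] = 28, the sequence is periodic with period 14.

14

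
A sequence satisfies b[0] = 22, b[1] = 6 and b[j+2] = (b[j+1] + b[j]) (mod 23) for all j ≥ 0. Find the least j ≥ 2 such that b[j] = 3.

30

Computing terms: b[0] = 22, b[1] = 6, b[2] = 5, b[3] = 11, b[4] = 16, b[5] = 4, b[6] = 20, b[7] = 1, b[8] = 21, b[9] = 22, b[10] = 20, b[11] = 19, b[12] = 16, b[13] = 12, b[14] = 5, b[15] = 17, b[16] = 22, b[17] = 16, b[18] = 15, b[19] = 8, b[20] = 0, b[21] = 8, b[22] = 8, b[23] = 16, b[24] = 1, b[25] = 17, b[26] = 18, b[27] = 12, b[28] = 7, b[29] = 19, b[30] = 3, b[31] = 22, b[32] = 2, b[33] = 1, b[34] = 3, b[35] = 4, b[36] = 7, b[37] = 11, b[38] = 18, b[39] = 6, b[40] = 1, b[41] = 7, b[42] = 8, b[43] = 15, b[44] = 0, b[45] = 15, b[46] = 15, b[47] = 7, b[48] = 22, b[49] = 6.
The sequence repeats with period 48.
The value 3 first appears (with j ≥ 2) at b[30].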